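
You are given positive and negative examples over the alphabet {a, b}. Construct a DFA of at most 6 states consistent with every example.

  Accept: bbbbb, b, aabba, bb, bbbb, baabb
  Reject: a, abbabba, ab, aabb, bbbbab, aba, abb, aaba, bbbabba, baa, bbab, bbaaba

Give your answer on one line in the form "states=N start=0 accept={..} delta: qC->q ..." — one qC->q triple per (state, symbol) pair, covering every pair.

states=5 start=0 accept={0,2} delta: 0a->1 0b->2 1a->1 1b->3 2a->3 2b->0 3a->3 3b->4 4a->0 4b->0

Fold the examples into a partial DFA from state 0: repeatedly fix the first undefined (state, symbol) met by the shortest-then-alphabetical prefix, trying targets in increasing order and rejecting any under which an Accept and a Reject string meet in one state with the same remainder; add a state when all current targets are rejected. Accepting states are where Accept strings end.
a: 0a undefined. 0a->0: no, b/ab meet in 0 with "b" left. Open state 1: 0a->1.
b: 0b undefined. 0b->0: no, baabb/aabb meet in 1 with "abb" left. 0b->1: no, b/a meet in 1. Open state 2: 0b->2.
aa: 1a undefined. 1a->0: no, bb/aabb meet in 2 with "b" left. 1a->1: ok.
ab: 1b undefined. 1b->0: no, b/aabb meet in 2. 1b->1: no, aabba/a meet in 1. 1b->2: no, b/ab meet in 2. Open state 3: 1b->3.
ba: 2a undefined. 2a->0: no, baabb/aabb meet in 3 with "b" left. 2a->1: no, baabb/aabb meet in 3 with "b" left. 2a->2: no, b/baa meet in 2. 2a->3: ok.
bb: 2b undefined. 2b->0: ok.
aba: 3a undefined. 3a->0: no, bb/aba meet in 0. 3a->1: no, baabb/aabb meet in 3 with "b" left. 3a->2: no, bbbbb/aba meet in 2. 3a->3: ok.
abb: 3b undefined. 3b->0: no, aabba/a meet in 1. 3b->1: no, aabba/a meet in 1. 3b->2: no, bbbbb/aabb meet in 2. 3b->3: no, aabba/abbabba meet in 3. Open state 4: 3b->4.
abba: 4a undefined. 4a->0: ok.
baabb: 4b undefined. 4b->0: ok.
All examples now run through 5 states with every (state, symbol) defined. Accept strings end in {0,2}, Reject strings end in {1,3,4}; accept={0,2}.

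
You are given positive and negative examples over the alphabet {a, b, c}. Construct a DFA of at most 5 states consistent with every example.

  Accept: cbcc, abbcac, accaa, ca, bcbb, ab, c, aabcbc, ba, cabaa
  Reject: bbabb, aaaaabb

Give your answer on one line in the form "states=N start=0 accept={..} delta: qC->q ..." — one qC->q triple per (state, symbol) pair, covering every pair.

State merging on the prefix tree: take the shortest (then alphabetical) example prefix whose next move is undefined and point that move at state 0, else 1, else 2, ...; a target is out if some Accept/Reject pair would then sit in one state with the same input left (inseparable). If every existing state is out, open a new one.
a: 0a undefined. 0a->0: ok.
b: 0b undefined. 0b->0: no, ab/bbabb meet in 0. Open state 1: 0b->1.
c: 0c undefined. 0c->0: ok.
ba: 1a undefined. 1a->0: ok.
bb: 1b undefined. 1b->0: no, abbcac/bbabb meet in 0. 1b->1: no, ab/bbabb meet in 1. Open state 2: 1b->2.
bc: 1c undefined. 1c->0: no, bcbb/aaaaabb meet in 2. 1c->1: ok.
bba: 2a undefined. 2a->0: ok.
abbc: 2c undefined. 2c->0: ok.
bcbb: 2b undefined. 2b->0: ok.
All examples now run through 3 states with every (state, symbol) defined. Accept strings end in {0,1}, Reject strings end in {2}; accept={0,1}.

states=3 start=0 accept={0,1} delta: 0a->0 0b->1 0c->0 1a->0 1b->2 1c->1 2a->0 2b->0 2c->0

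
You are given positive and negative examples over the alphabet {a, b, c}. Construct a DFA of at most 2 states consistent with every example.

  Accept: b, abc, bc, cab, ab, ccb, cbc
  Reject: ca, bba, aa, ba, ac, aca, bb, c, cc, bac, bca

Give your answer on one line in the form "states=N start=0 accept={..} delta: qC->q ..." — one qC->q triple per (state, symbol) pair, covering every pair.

states=2 start=0 accept={1} delta: 0a->0 0b->1 0c->0 1a->0 1b->0 1c->1

Grow the machine one transition at a time. Run the examples from 0; the earliest place one falls off (shortest prefix, ties alphabetical) gets sent to the lowest-numbered state that keeps every Accept/Reject pair distinguishable — a pair clashes when both reach the same state with identical unread suffix — and to a fresh state only if none does.
a: 0a undefined. 0a->0: ok.
b: 0b undefined. 0b->0: no, b/bba meet in 0. Open state 1: 0b->1.
c: 0c undefined. 0c->0: ok.
ba: 1a undefined. 1a->0: ok.
bb: 1b undefined. 1b->0: ok.
bc: 1c undefined. 1c->0: no, abc/ca meet in 0. 1c->1: ok.
All examples now run through 2 states with every (state, symbol) defined. Accept strings end in {1}, Reject strings end in {0}; accept={1}.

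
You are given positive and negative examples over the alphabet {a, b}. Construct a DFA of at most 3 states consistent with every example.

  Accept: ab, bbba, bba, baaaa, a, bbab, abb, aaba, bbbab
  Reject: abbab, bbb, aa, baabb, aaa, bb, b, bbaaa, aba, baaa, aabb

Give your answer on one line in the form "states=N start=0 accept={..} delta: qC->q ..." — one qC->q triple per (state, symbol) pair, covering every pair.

states=3 start=0 accept={1} delta: 0a->1 0b->0 1a->2 1b->1 2a->0 2b->0

Grow the machine one transition at a time. Run the examples from 0; the earliest place one falls off (shortest prefix, ties alphabetical) gets sent to the lowest-numbered state that keeps every Accept/Reject pair distinguishable — a pair clashes when both reach the same state with identical unread suffix — and to a fresh state only if none does.
a: 0a undefined. 0a->0: no, ab/b meet in 0 with "b" left. Open state 1: 0a->1.
b: 0b undefined. 0b->0: ok.
aa: 1a undefined. 1a->0: no, bbba/aaa meet in 1. 1a->1: no, bbba/aa meet in 1. Open state 2: 1a->2.
ab: 1b undefined. 1b->0: no, ab/abbab meet in 0. 1b->1: ok.
aaa: 2a undefined. 2a->0: ok.
aab: 2b undefined. 2b->0: ok.
All examples now run through 3 states with every (state, symbol) defined. Accept strings end in {1}, Reject strings end in {0,2}; accept={1}.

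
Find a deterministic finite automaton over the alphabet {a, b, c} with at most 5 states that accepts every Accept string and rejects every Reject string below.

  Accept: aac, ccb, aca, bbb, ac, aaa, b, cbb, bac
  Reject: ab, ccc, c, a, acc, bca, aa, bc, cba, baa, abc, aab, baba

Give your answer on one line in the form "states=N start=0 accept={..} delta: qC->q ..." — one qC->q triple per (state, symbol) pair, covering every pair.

Fold the examples into a partial DFA from state 0: repeatedly fix the first undefined (state, symbol) met by the shortest-then-alphabetical prefix, trying targets in increasing order and rejecting any under which an Accept and a Reject string meet in one state with the same remainder; add a state when all current targets are rejected. Accepting states are where Accept strings end.
a: 0a undefined. 0a->0: no, aac/c meet in 0 with "c" left. Open state 1: 0a->1.
b: 0b undefined. 0b->0: ok.
c: 0c undefined. 0c->0: no, ccb/ccc meet in 0. 0c->1: ok.
aa: 1a undefined. 1a->0: no, aac/c meet in 1. 1a->1: no, aaa/c meet in 1. Open state 2: 1a->2.
ab: 1b undefined. 1b->0: no, bbb/ab meet in 0. 1b->1: no, ac/abc meet in 1 with "c" left. 1b->2: no, aac/abc meet in 2 with "c" left. Open state 3: 1b->3.
ac: 1c undefined. 1c->0: no, aca/ccc meet in 1. 1c->1: no, ccb/ab meet in 3. 1c->2: no, aac/ccc meet in 2 with "c" left. 1c->3: no, aca/cba meet in 3 with "a" left. Open state 4: 1c->4.
aaa: 2a undefined. 2a->0: ok.
aab: 2b undefined. 2b->0: no, bbb/aab meet in 0. 2b->1: ok.
aac: 2c undefined. 2c->0: ok.
abc: 3c undefined. 3c->0: no, aac/abc meet in 0. 3c->1: ok.
aca: 4a undefined. 4a->0: ok.
acc: 4c undefined. 4c->0: no, aac/ccc meet in 0. 4c->1: ok.
cba: 3a undefined. 3a->0: no, aac/cba meet in 0. 3a->1: ok.
cbb: 3b undefined. 3b->0: ok.
ccb: 4b undefined. 4b->0: ok.
All examples now run through 5 states with every (state, symbol) defined. Accept strings end in {0,4}, Reject strings end in {1,2,3}; accept={0,4}.

states=5 start=0 accept={0,4} delta: 0a->1 0b->0 0c->1 1a->2 1b->3 1c->4 2a->0 2b->1 2c->0 3a->1 3b->0 3c->1 4a->0 4b->0 4c->1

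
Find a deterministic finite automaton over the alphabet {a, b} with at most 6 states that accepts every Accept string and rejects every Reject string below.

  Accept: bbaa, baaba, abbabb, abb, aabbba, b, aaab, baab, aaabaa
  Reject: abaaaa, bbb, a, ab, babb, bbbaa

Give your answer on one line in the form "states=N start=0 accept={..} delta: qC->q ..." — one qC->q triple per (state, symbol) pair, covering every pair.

states=6 start=0 accept={0,2,4} delta: 0a->1 0b->2 1a->2 1b->3 2a->2 2b->4 3a->3 3b->0 4a->2 4b->5 5a->0 5b->1

State merging on the prefix tree: take the shortest (then alphabetical) example prefix whose next move is undefined and point that move at state 0, else 1, else 2, ...; a target is out if some Accept/Reject pair would then sit in one state with the same input left (inseparable). If every existing state is out, open a new one.
a: 0a undefined. 0a->0: no, b/ab meet in 0 with "b" left. Open state 1: 0a->1.
b: 0b undefined. 0b->0: no, bbaa/bbbaa meet in 1 with "a" left. 0b->1: no, abb/bbb meet in 1 with "bb" left. Open state 2: 0b->2.
aa: 1a undefined. 1a->0: no, aaab/ab meet in 1 with "b" left. 1a->1: no, aaab/ab meet in 1 with "b" left. 1a->2: ok.
ab: 1b undefined. 1b->0: no, abbabb/babb meet in 2 with "abb" left. 1b->1: no, abbabb/bbb meet in 2 with "bb" left. 1b->2: no, b/ab meet in 2. Open state 3: 1b->3.
ba: 2a undefined. 2a->0: no, baab/ab meet in 3. 2a->1: no, abb/babb meet in 3 with "b" left. 2a->2: ok.
bb: 2b undefined. 2b->0: no, bbaa/bbb meet in 2. 2b->1: no, aaab/a meet in 1. 2b->2: no, bbaa/bbb meet in 2. 2b->3: no, abb/bbb meet in 3 with "b" left. Open state 4: 2b->4.
aba: 3a undefined. 3a->0: no, b/abaaaa meet in 2. 3a->1: no, b/abaaaa meet in 2. 3a->2: no, b/abaaaa meet in 2. 3a->3: ok.
abb: 3b undefined. 3b->0: ok.
bba: 4a undefined. 4a->0: no, bbaa/a meet in 1. 4a->1: no, baaba/a meet in 1. 4a->2: ok.
bbb: 4b undefined. 4b->0: no, bbaa/bbbaa meet in 2. 4b->1: no, bbaa/bbbaa meet in 2. 4b->2: no, bbaa/bbb meet in 2. 4b->3: no, aabbba/a meet in 1. 4b->4: no, bbaa/bbbaa meet in 2. Open state 5: 4b->5.
bbba: 5a undefined. 5a->0: ok.
aabbb: 5b undefined. 5b->0: no, aabbba/a meet in 1. 5b->1: ok.
All examples now run through 6 states with every (state, symbol) defined. Accept strings end in {0,2,4}, Reject strings end in {1,3,5}; accept={0,2,4}.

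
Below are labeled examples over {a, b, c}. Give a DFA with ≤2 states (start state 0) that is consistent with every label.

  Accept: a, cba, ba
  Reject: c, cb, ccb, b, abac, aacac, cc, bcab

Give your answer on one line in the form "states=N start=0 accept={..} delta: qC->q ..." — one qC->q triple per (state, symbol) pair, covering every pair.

Fold the examples into a partial DFA from state 0: repeatedly fix the first undefined (state, symbol) met by the shortest-then-alphabetical prefix, trying targets in increasing order and rejecting any under which an Accept and a Reject string meet in one state with the same remainder; add a state when all current targets are rejected. Accepting states are where Accept strings end.
a: 0a undefined. 0a->0: ok.
b: 0b undefined. 0b->0: no, a/b meet in 0. Open state 1: 0b->1.
c: 0c undefined. 0c->0: no, a/c meet in 0. 0c->1: ok.
ba: 1a undefined. 1a->0: ok.
bc: 1c undefined. 1c->0: no, a/cc meet in 0. 1c->1: ok.
cb: 1b undefined. 1b->0: no, a/cb meet in 0. 1b->1: ok.
All examples now run through 2 states with every (state, symbol) defined. Accept strings end in {0}, Reject strings end in {1}; accept={0}.

states=2 start=0 accept={0} delta: 0a->0 0b->1 0c->1 1a->0 1b->1 1c->1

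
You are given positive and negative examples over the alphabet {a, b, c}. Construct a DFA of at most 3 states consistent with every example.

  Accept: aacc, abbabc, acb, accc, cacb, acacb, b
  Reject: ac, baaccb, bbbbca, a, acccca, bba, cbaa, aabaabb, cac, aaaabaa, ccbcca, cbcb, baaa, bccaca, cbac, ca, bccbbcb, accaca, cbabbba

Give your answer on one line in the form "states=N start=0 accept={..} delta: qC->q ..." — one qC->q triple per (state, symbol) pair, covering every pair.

State merging on the prefix tree: take the shortest (then alphabetical) example prefix whose next move is undefined and point that move at state 0, else 1, else 2, ...; a target is out if some Accept/Reject pair would then sit in one state with the same input left (inseparable). If every existing state is out, open a new one.
a: 0a undefined. 0a->0: ok.
b: 0b undefined. 0b->0: no, abbabc/ac meet in 0 with "c" left. Open state 1: 0b->1.
c: 0c undefined. 0c->0: no, aacc/ac meet in 0. 0c->1: no, b/ac meet in 1. Open state 2: 0c->2.
ba: 1a undefined. 1a->0: ok.
bb: 1b undefined. 1b->0: ok.
bc: 1c undefined. 1c->0: no, abbabc/a meet in 0. 1c->1: ok.
ca: 2a undefined. 2a->0: ok.
cb: 2b undefined. 2b->0: no, acb/bbbbca meet in 0. 2b->1: ok.
cc: 2c undefined. 2c->0: no, aacc/bbbbca meet in 0. 2c->1: ok.
All examples now run through 3 states with every (state, symbol) defined. Accept strings end in {1}, Reject strings end in {0,2}; accept={1}.

states=3 start=0 accept={1} delta: 0a->0 0b->1 0c->2 1a->0 1b->0 1c->1 2a->0 2b->1 2c->1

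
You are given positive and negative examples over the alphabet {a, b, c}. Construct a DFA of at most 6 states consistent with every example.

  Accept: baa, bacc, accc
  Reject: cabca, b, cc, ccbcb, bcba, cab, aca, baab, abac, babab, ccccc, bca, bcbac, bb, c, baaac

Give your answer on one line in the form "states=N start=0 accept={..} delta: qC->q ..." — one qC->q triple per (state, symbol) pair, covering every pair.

Fold the examples into a partial DFA from state 0: repeatedly fix the first undefined (state, symbol) met by the shortest-then-alphabetical prefix, trying targets in increasing order and rejecting any under which an Accept and a Reject string meet in one state with the same remainder; add a state when all current targets are rejected. Accepting states are where Accept strings end.
a: 0a undefined. 0a->0: ok.
b: 0b undefined. 0b->0: no, baa/b meet in 0. Open state 1: 0b->1.
c: 0c undefined. 0c->0: no, accc/cc meet in 0. 0c->1: ok.
ba: 1a undefined. 1a->0: no, baa/aca meet in 0. 1a->1: no, baa/b meet in 1. Open state 2: 1a->2.
bb: 1b undefined. 1b->0: ok.
bc: 1c undefined. 1c->0: no, accc/b meet in 1. 1c->1: no, accc/b meet in 1. 1c->2: no, baa/bca meet in 2 with "a" left. Open state 3: 1c->3.
baa: 2a undefined. 2a->0: no, baa/bb meet in 0. 2a->1: no, baa/b meet in 1. 2a->2: no, baa/aca meet in 2. 2a->3: no, baa/cc meet in 3. Open state 4: 2a->4.
bab: 2b undefined. 2b->0: ok.
bac: 2c undefined. 2c->0: no, bacc/b meet in 1. 2c->1: no, bacc/cc meet in 3. 2c->2: no, bacc/cabca meet in 2. 2c->3: ok.
bca: 3a undefined. 3a->0: ok.
bcb: 3b undefined. 3b->0: ok.
ccc: 3c undefined. 3c->0: no, bacc/ccbcb meet in 0. 3c->1: no, bacc/b meet in 1. 3c->2: no, bacc/cabca meet in 2. 3c->3: no, bacc/cc meet in 3. 3c->4: ok.
baaa: 4a undefined. 4a->0: ok.
baab: 4b undefined. 4b->0: ok.
cccc: 4c undefined. 4c->0: ok.
All examples now run through 5 states with every (state, symbol) defined. Accept strings end in {4}, Reject strings end in {0,1,2,3}; accept={4}.

states=5 start=0 accept={4} delta: 0a->0 0b->1 0c->1 1a->2 1b->0 1c->3 2a->4 2b->0 2c->3 3a->0 3b->0 3c->4 4a->0 4b->0 4c->0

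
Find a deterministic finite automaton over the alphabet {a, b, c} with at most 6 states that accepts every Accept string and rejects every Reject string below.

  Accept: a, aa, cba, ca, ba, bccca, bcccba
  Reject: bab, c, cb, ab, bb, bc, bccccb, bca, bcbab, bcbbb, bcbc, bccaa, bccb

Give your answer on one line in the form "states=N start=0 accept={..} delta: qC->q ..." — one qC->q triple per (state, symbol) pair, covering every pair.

states=4 start=0 accept={0} delta: 0a->0 0b->1 0c->1 1a->0 1b->1 1c->2 2a->1 2b->0 2c->3 3a->2 3b->1 3c->0

Grow the machine one transition at a time. Run the examples from 0; the earliest place one falls off (shortest prefix, ties alphabetical) gets sent to the lowest-numbered state that keeps every Accept/Reject pair distinguishable — a pair clashes when both reach the same state with identical unread suffix — and to a fresh state only if none does.
a: 0a undefined. 0a->0: ok.
b: 0b undefined. 0b->0: no, a/bab meet in 0. Open state 1: 0b->1.
c: 0c undefined. 0c->0: no, a/c meet in 0. 0c->1: ok.
ba: 1a undefined. 1a->0: ok.
bb: 1b undefined. 1b->0: no, a/cb meet in 0. 1b->1: ok.
bc: 1c undefined. 1c->0: no, a/bc meet in 0. 1c->1: no, a/bca meet in 0. Open state 2: 1c->2.
bca: 2a undefined. 2a->0: no, a/bca meet in 0. 2a->1: ok.
bcb: 2b undefined. 2b->0: ok.
bcc: 2c undefined. 2c->0: no, a/bccccb meet in 0. 2c->1: no, a/bccaa meet in 0. 2c->2: no, a/bccccb meet in 0. Open state 3: 2c->3.
bcca: 3a undefined. 3a->0: no, a/bccaa meet in 0. 3a->1: no, a/bccaa meet in 0. 3a->2: ok.
bccb: 3b undefined. 3b->0: no, a/bccb meet in 0. 3b->1: ok.
bccc: 3c undefined. 3c->0: ok.
All examples now run through 4 states with every (state, symbol) defined. Accept strings end in {0}, Reject strings end in {1,2}; accept={0}.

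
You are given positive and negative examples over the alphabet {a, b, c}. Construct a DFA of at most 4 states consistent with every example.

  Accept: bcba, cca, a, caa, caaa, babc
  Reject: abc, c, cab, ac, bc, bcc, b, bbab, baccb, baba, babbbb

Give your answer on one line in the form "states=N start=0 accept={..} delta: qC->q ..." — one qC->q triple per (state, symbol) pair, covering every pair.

states=4 start=0 accept={0,2} delta: 0a->0 0b->1 0c->1 1a->2 1b->0 1c->1 2a->0 2b->3 2c->2 3a->1 3b->1 3c->0

State merging on the prefix tree: take the shortest (then alphabetical) example prefix whose next move is undefined and point that move at state 0, else 1, else 2, ...; a target is out if some Accept/Reject pair would then sit in one state with the same input left (inseparable). If every existing state is out, open a new one.
a: 0a undefined. 0a->0: ok.
b: 0b undefined. 0b->0: no, a/b meet in 0. Open state 1: 0b->1.
c: 0c undefined. 0c->0: no, cca/c meet in 0. 0c->1: ok.
ba: 1a undefined. 1a->0: no, a/baba meet in 0. 1a->1: no, caa/c meet in 1. Open state 2: 1a->2.
bb: 1b undefined. 1b->0: ok.
bc: 1c undefined. 1c->0: no, cca/abc meet in 0. 1c->1: ok.
bab: 2b undefined. 2b->0: no, bcba/cab meet in 0. 2b->1: no, bcba/babbbb meet in 0. 2b->2: no, cca/cab meet in 2. Open state 3: 2b->3.
bac: 2c undefined. 2c->0: no, bcba/baccb meet in 0. 2c->1: no, bcba/baccb meet in 0. 2c->2: ok.
caa: 2a undefined. 2a->0: ok.
baba: 3a undefined. 3a->0: no, bcba/baba meet in 0. 3a->1: ok.
babb: 3b undefined. 3b->0: no, bcba/babbbb meet in 0. 3b->1: ok.
babc: 3c undefined. 3c->0: ok.
All examples now run through 4 states with every (state, symbol) defined. Accept strings end in {0,2}, Reject strings end in {1,3}; accept={0,2}.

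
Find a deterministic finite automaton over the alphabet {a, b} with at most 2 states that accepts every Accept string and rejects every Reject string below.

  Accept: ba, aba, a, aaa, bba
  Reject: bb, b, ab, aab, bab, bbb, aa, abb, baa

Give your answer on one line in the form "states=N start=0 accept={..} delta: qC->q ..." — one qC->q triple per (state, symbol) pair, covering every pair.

Fold the examples into a partial DFA from state 0: repeatedly fix the first undefined (state, symbol) met by the shortest-then-alphabetical prefix, trying targets in increasing order and rejecting any under which an Accept and a Reject string meet in one state with the same remainder; add a state when all current targets are rejected. Accepting states are where Accept strings end.
a: 0a undefined. 0a->0: no, a/aa meet in 0. Open state 1: 0a->1.
b: 0b undefined. 0b->0: ok.
aa: 1a undefined. 1a->0: ok.
ab: 1b undefined. 1b->0: ok.
All examples now run through 2 states with every (state, symbol) defined. Accept strings end in {1}, Reject strings end in {0}; accept={1}.

states=2 start=0 accept={1} delta: 0a->1 0b->0 1a->0 1b->0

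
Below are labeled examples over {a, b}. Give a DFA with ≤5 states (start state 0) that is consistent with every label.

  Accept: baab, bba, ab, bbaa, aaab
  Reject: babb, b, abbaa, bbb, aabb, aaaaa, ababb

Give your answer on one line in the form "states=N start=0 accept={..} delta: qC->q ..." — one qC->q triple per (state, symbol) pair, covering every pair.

states=5 start=0 accept={1,2,3} delta: 0a->1 0b->0 1a->2 1b->3 2a->4 2b->3 3a->0 3b->4 4a->2 4b->1

Fold the examples into a partial DFA from state 0: repeatedly fix the first undefined (state, symbol) met by the shortest-then-alphabetical prefix, trying targets in increasing order and rejecting any under which an Accept and a Reject string meet in one state with the same remainder; add a state when all current targets are rejected. Accepting states are where Accept strings end.
a: 0a undefined. 0a->0: no, ab/b meet in 0 with "b" left. Open state 1: 0a->1.
b: 0b undefined. 0b->0: ok.
aa: 1a undefined. 1a->0: no, baab/b meet in 0. 1a->1: no, bba/aaaaa meet in 1. Open state 2: 1a->2.
ab: 1b undefined. 1b->0: no, ab/babb meet in 0. 1b->1: no, bba/babb meet in 1. 1b->2: no, baab/babb meet in 2 with "b" left. Open state 3: 1b->3.
aaa: 2a undefined. 2a->0: no, bbaa/aaaaa meet in 2. 2a->1: no, bba/aaaaa meet in 1. 2a->2: no, bbaa/aaaaa meet in 2. 2a->3: no, aaab/babb meet in 3 with "b" left. Open state 4: 2a->4.
aab: 2b undefined. 2b->0: no, baab/b meet in 0. 2b->1: no, ab/aabb meet in 3. 2b->2: no, baab/aabb meet in 2. 2b->3: ok.
aba: 3a undefined. 3a->0: ok.
abb: 3b undefined. 3b->0: no, bbaa/abbaa meet in 2. 3b->1: no, bba/babb meet in 1. 3b->2: no, bbaa/babb meet in 2. 3b->3: no, baab/babb meet in 3. 3b->4: ok.
aaaa: 4a undefined. 4a->0: no, bba/abbaa meet in 1. 4a->1: no, bbaa/abbaa meet in 2. 4a->2: ok.
aaab: 4b undefined. 4b->0: no, aaab/b meet in 0. 4b->1: ok.
All examples now run through 5 states with every (state, symbol) defined. Accept strings end in {1,2,3}, Reject strings end in {0,4}; accept={1,2,3}.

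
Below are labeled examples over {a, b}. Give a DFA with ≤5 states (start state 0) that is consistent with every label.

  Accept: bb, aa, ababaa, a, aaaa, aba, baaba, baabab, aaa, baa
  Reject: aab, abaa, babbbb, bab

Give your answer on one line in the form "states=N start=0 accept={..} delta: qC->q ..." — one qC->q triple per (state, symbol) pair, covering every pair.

Fold the examples into a partial DFA from state 0: repeatedly fix the first undefined (state, symbol) met by the shortest-then-alphabetical prefix, trying targets in increasing order and rejecting any under which an Accept and a Reject string meet in one state with the same remainder; add a state when all current targets are rejected. Accepting states are where Accept strings end.
a: 0a undefined. 0a->0: no, baa/abaa meet in 0 with "baa" left. Open state 1: 0a->1.
b: 0b undefined. 0b->0: ok.
aa: 1a undefined. 1a->0: no, bb/aab meet in 0. 1a->1: ok.
ab: 1b undefined. 1b->0: no, bb/aab meet in 0. 1b->1: no, aa/aab meet in 1. Open state 2: 1b->2.
aba: 2a undefined. 2a->0: no, aa/abaa meet in 1. 2a->1: no, aa/abaa meet in 1. 2a->2: no, aba/aab meet in 2. Open state 3: 2a->3.
abaa: 3a undefined. 3a->0: no, bb/abaa meet in 0. 3a->1: no, aa/abaa meet in 1. 3a->2: ok.
abab: 3b undefined. 3b->0: ok.
babb: 2b undefined. 2b->0: no, bb/babbbb meet in 0. 2b->1: no, aa/babbbb meet in 1. 2b->2: ok.
All examples now run through 4 states with every (state, symbol) defined. Accept strings end in {0,1,3}, Reject strings end in {2}; accept={0,1,3}.

states=4 start=0 accept={0,1,3} delta: 0a->1 0b->0 1a->1 1b->2 2a->3 2b->2 3a->2 3b->0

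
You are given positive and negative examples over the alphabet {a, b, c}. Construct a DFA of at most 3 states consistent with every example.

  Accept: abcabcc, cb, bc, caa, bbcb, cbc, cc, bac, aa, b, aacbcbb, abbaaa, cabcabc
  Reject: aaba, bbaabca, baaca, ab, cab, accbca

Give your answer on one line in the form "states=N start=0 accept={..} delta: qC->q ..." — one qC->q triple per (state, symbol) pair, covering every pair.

Fold the examples into a partial DFA from state 0: repeatedly fix the first undefined (state, symbol) met by the shortest-then-alphabetical prefix, trying targets in increasing order and rejecting any under which an Accept and a Reject string meet in one state with the same remainder; add a state when all current targets are rejected. Accepting states are where Accept strings end.
a: 0a undefined. 0a->0: no, b/ab meet in 0 with "b" left. Open state 1: 0a->1.
b: 0b undefined. 0b->0: ok.
c: 0c undefined. 0c->0: ok.
aa: 1a undefined. 1a->0: ok.
ab: 1b undefined. 1b->0: no, abcabcc/ab meet in 0. 1b->1: ok.
ac: 1c undefined. 1c->0: ok.
All examples now run through 2 states with every (state, symbol) defined. Accept strings end in {0}, Reject strings end in {1}; accept={0}.

states=2 start=0 accept={0} delta: 0a->1 0b->0 0c->0 1a->0 1b->1 1c->0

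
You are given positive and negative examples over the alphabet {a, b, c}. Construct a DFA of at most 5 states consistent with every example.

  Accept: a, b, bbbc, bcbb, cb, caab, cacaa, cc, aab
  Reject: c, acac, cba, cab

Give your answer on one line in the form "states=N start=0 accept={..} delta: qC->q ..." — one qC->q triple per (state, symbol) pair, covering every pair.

states=4 start=0 accept={0,1} delta: 0a->0 0b->1 0c->2 1a->2 1b->0 1c->0 2a->3 2b->1 2c->0 3a->0 3b->2 3c->2

Grow the machine one transition at a time. Run the examples from 0; the earliest place one falls off (shortest prefix, ties alphabetical) gets sent to the lowest-numbered state that keeps every Accept/Reject pair distinguishable — a pair clashes when both reach the same state with identical unread suffix — and to a fresh state only if none does.
a: 0a undefined. 0a->0: ok.
b: 0b undefined. 0b->0: no, bbbc/c meet in 0 with "c" left. Open state 1: 0b->1.
c: 0c undefined. 0c->0: no, a/c meet in 0. 0c->1: no, b/c meet in 1. Open state 2: 0c->2.
bb: 1b undefined. 1b->0: ok.
bc: 1c undefined. 1c->0: ok.
ca: 2a undefined. 2a->0: no, b/cab meet in 1. 2a->1: no, a/acac meet in 0. 2a->2: no, cb/cab meet in 2 with "b" left. Open state 3: 2a->3.
cb: 2b undefined. 2b->0: no, a/cba meet in 0. 2b->1: ok.
cc: 2c undefined. 2c->0: ok.
caa: 3a undefined. 3a->0: ok.
cab: 3b undefined. 3b->0: no, a/cab meet in 0. 3b->1: no, b/cab meet in 1. 3b->2: ok.
cac: 3c undefined. 3c->0: no, a/acac meet in 0. 3c->1: no, b/acac meet in 1. 3c->2: ok.
cba: 1a undefined. 1a->0: no, a/cba meet in 0. 1a->1: no, b/cba meet in 1. 1a->2: ok.
All examples now run through 4 states with every (state, symbol) defined. Accept strings end in {0,1}, Reject strings end in {2}; accept={0,1}.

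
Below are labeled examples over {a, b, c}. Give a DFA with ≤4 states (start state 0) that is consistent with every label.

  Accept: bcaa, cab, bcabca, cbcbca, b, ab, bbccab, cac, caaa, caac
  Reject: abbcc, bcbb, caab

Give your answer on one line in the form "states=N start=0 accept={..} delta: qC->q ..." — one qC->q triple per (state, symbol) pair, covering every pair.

states=4 start=0 accept={0,2,3} delta: 0a->0 0b->0 0c->1 1a->2 1b->1 1c->1 2a->3 2b->0 2c->0 3a->0 3b->1 3c->0

Fold the examples into a partial DFA from state 0: repeatedly fix the first undefined (state, symbol) met by the shortest-then-alphabetical prefix, trying targets in increasing order and rejecting any under which an Accept and a Reject string meet in one state with the same remainder; add a state when all current targets are rejected. Accepting states are where Accept strings end.
a: 0a undefined. 0a->0: ok.
b: 0b undefined. 0b->0: ok.
c: 0c undefined. 0c->0: no, bcaa/abbcc meet in 0. Open state 1: 0c->1.
ca: 1a undefined. 1a->0: no, bcaa/caab meet in 0. 1a->1: no, cab/caab meet in 1 with "b" left. Open state 2: 1a->2.
cb: 1b undefined. 1b->0: no, b/bcbb meet in 0. 1b->1: ok.
caa: 2a undefined. 2a->0: no, bcaa/caab meet in 0. 2a->1: no, bcaa/bcbb meet in 1. 2a->2: no, cab/caab meet in 2 with "b" left. Open state 3: 2a->3.
cab: 2b undefined. 2b->0: ok.
cac: 2c undefined. 2c->0: ok.
cbc: 1c undefined. 1c->0: no, cab/abbcc meet in 0. 1c->1: ok.
caaa: 3a undefined. 3a->0: ok.
caab: 3b undefined. 3b->0: no, cab/caab meet in 0. 3b->1: ok.
caac: 3c undefined. 3c->0: ok.
All examples now run through 4 states with every (state, symbol) defined. Accept strings end in {0,2,3}, Reject strings end in {1}; accept={0,2,3}.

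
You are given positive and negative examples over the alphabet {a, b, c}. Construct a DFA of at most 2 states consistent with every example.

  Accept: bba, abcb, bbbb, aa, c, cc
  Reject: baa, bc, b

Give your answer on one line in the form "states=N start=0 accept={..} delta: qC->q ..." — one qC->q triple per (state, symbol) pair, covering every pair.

Fold the examples into a partial DFA from state 0: repeatedly fix the first undefined (state, symbol) met by the shortest-then-alphabetical prefix, trying targets in increasing order and rejecting any under which an Accept and a Reject string meet in one state with the same remainder; add a state when all current targets are rejected. Accepting states are where Accept strings end.
a: 0a undefined. 0a->0: ok.
b: 0b undefined. 0b->0: no, bba/baa meet in 0. Open state 1: 0b->1.
c: 0c undefined. 0c->0: ok.
ba: 1a undefined. 1a->0: no, aa/baa meet in 0. 1a->1: ok.
bb: 1b undefined. 1b->0: ok.
bc: 1c undefined. 1c->0: no, bba/bc meet in 0. 1c->1: ok.
All examples now run through 2 states with every (state, symbol) defined. Accept strings end in {0}, Reject strings end in {1}; accept={0}.

states=2 start=0 accept={0} delta: 0a->0 0b->1 0c->0 1a->1 1b->0 1c->1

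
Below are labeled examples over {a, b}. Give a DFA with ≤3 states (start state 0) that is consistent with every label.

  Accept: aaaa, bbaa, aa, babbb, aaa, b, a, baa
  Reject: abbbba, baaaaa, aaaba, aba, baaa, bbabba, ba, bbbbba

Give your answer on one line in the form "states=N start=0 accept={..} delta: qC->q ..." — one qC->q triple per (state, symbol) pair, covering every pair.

Fold the examples into a partial DFA from state 0: repeatedly fix the first undefined (state, symbol) met by the shortest-then-alphabetical prefix, trying targets in increasing order and rejecting any under which an Accept and a Reject string meet in one state with the same remainder; add a state when all current targets are rejected. Accepting states are where Accept strings end.
a: 0a undefined. 0a->0: ok.
b: 0b undefined. 0b->0: no, aaaa/abbbba meet in 0. Open state 1: 0b->1.
ba: 1a undefined. 1a->0: no, aaaa/baaaaa meet in 0. 1a->1: no, b/baaaaa meet in 1. Open state 2: 1a->2.
bb: 1b undefined. 1b->0: no, aaaa/abbbba meet in 0. 1b->1: ok.
baa: 2a undefined. 2a->0: no, aaaa/baaaaa meet in 0. 2a->1: ok.
bab: 2b undefined. 2b->0: ok.
All examples now run through 3 states with every (state, symbol) defined. Accept strings end in {0,1}, Reject strings end in {2}; accept={0,1}.

states=3 start=0 accept={0,1} delta: 0a->0 0b->1 1a->2 1b->1 2a->1 2b->0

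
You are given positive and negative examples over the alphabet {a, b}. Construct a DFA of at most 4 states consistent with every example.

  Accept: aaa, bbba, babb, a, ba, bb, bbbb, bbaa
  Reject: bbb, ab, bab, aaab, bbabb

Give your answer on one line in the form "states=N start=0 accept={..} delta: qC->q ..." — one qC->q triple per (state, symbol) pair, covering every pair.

State merging on the prefix tree: take the shortest (then alphabetical) example prefix whose next move is undefined and point that move at state 0, else 1, else 2, ...; a target is out if some Accept/Reject pair would then sit in one state with the same input left (inseparable). If every existing state is out, open a new one.
a: 0a undefined. 0a->0: ok.
b: 0b undefined. 0b->0: no, aaa/bbb meet in 0. Open state 1: 0b->1.
ba: 1a undefined. 1a->0: ok.
bb: 1b undefined. 1b->0: no, aaa/bbabb meet in 0. 1b->1: no, babb/bbb meet in 1. Open state 2: 1b->2.
bba: 2a undefined. 2a->0: no, babb/bbabb meet in 2. 2a->1: ok.
bbb: 2b undefined. 2b->0: no, aaa/bbb meet in 0. 2b->1: ok.
All examples now run through 3 states with every (state, symbol) defined. Accept strings end in {0,2}, Reject strings end in {1}; accept={0,2}.

states=3 start=0 accept={0,2} delta: 0a->0 0b->1 1a->0 1b->2 2a->1 2b->1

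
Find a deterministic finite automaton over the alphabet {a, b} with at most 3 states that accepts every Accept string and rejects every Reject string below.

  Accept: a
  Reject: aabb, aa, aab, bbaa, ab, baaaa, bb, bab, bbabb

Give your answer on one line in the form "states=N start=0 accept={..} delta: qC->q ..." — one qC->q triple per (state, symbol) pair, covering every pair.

Fold the examples into a partial DFA from state 0: repeatedly fix the first undefined (state, symbol) met by the shortest-then-alphabetical prefix, trying targets in increasing order and rejecting any under which an Accept and a Reject string meet in one state with the same remainder; add a state when all current targets are rejected. Accepting states are where Accept strings end.
a: 0a undefined. 0a->0: no, a/aa meet in 0. Open state 1: 0a->1.
b: 0b undefined. 0b->0: ok.
aa: 1a undefined. 1a->0: ok.
ab: 1b undefined. 1b->0: ok.
All examples now run through 2 states with every (state, symbol) defined. Accept strings end in {1}, Reject strings end in {0}; accept={1}.

states=2 start=0 accept={1} delta: 0a->1 0b->0 1a->0 1b->0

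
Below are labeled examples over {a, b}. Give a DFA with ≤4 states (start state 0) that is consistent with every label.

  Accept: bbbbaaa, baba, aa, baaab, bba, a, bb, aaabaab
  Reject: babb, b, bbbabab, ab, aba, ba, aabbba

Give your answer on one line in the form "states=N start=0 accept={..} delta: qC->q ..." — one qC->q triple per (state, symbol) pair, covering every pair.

Fold the examples into a partial DFA from state 0: repeatedly fix the first undefined (state, symbol) met by the shortest-then-alphabetical prefix, trying targets in increasing order and rejecting any under which an Accept and a Reject string meet in one state with the same remainder; add a state when all current targets are rejected. Accepting states are where Accept strings end.
a: 0a undefined. 0a->0: ok.
b: 0b undefined. 0b->0: no, bbbbaaa/babb meet in 0. Open state 1: 0b->1.
ba: 1a undefined. 1a->0: no, baba/aba meet in 0. 1a->1: ok.
bb: 1b undefined. 1b->0: ok.
All examples now run through 2 states with every (state, symbol) defined. Accept strings end in {0}, Reject strings end in {1}; accept={0}.

states=2 start=0 accept={0} delta: 0a->0 0b->1 1a->1 1b->0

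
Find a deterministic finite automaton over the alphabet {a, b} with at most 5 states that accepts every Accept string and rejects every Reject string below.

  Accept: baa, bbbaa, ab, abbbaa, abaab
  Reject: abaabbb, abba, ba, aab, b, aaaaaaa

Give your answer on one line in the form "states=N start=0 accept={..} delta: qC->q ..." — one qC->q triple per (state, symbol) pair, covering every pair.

Fold the examples into a partial DFA from state 0: repeatedly fix the first undefined (state, symbol) met by the shortest-then-alphabetical prefix, trying targets in increasing order and rejecting any under which an Accept and a Reject string meet in one state with the same remainder; add a state when all current targets are rejected. Accepting states are where Accept strings end.
a: 0a undefined. 0a->0: no, ab/aab meet in 0 with "b" left. Open state 1: 0a->1.
b: 0b undefined. 0b->0: ok.
aa: 1a undefined. 1a->0: no, baa/aab meet in 0. 1a->1: no, baa/ba meet in 1. Open state 2: 1a->2.
ab: 1b undefined. 1b->0: no, ab/b meet in 0. 1b->1: no, baa/abba meet in 2. 1b->2: ok.
aaa: 2a undefined. 2a->0: ok.
aab: 2b undefined. 2b->0: ok.
All examples now run through 3 states with every (state, symbol) defined. Accept strings end in {2}, Reject strings end in {0,1}; accept={2}.

states=3 start=0 accept={2} delta: 0a->1 0b->0 1a->2 1b->2 2a->0 2b->0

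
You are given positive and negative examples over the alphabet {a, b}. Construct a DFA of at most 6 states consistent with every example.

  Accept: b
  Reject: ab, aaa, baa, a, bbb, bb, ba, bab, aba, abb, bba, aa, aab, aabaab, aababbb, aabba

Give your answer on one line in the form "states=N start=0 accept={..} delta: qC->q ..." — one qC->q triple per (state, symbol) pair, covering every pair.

states=3 start=0 accept={2} delta: 0a->1 0b->2 1a->1 1b->1 2a->1 2b->1

Fold the examples into a partial DFA from state 0: repeatedly fix the first undefined (state, symbol) met by the shortest-then-alphabetical prefix, trying targets in increasing order and rejecting any under which an Accept and a Reject string meet in one state with the same remainder; add a state when all current targets are rejected. Accepting states are where Accept strings end.
a: 0a undefined. 0a->0: no, b/ab meet in 0 with "b" left. Open state 1: 0a->1.
b: 0b undefined. 0b->0: no, b/bbb meet in 0. 0b->1: no, b/a meet in 1. Open state 2: 0b->2.
aa: 1a undefined. 1a->0: no, b/aab meet in 2. 1a->1: ok.
ab: 1b undefined. 1b->0: no, b/abb meet in 2. 1b->1: ok.
ba: 2a undefined. 2a->0: no, b/bab meet in 2. 2a->1: ok.
bb: 2b undefined. 2b->0: no, b/bbb meet in 2. 2b->1: ok.
All examples now run through 3 states with every (state, symbol) defined. Accept strings end in {2}, Reject strings end in {1}; accept={2}.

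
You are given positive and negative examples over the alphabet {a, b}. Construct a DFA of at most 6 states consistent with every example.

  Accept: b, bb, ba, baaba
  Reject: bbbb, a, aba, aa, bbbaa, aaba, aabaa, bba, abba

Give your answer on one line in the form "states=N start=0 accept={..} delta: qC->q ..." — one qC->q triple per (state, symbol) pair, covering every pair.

states=4 start=0 accept={2,3} delta: 0a->1 0b->2 1a->1 1b->1 2a->3 2b->3 3a->0 3b->1

Grow the machine one transition at a time. Run the examples from 0; the earliest place one falls off (shortest prefix, ties alphabetical) gets sent to the lowest-numbered state that keeps every Accept/Reject pair distinguishable — a pair clashes when both reach the same state with identical unread suffix — and to a fresh state only if none does.
a: 0a undefined. 0a->0: no, ba/aba meet in 0 with "ba" left. Open state 1: 0a->1.
b: 0b undefined. 0b->0: no, b/bbbb meet in 0. 0b->1: no, b/a meet in 1. Open state 2: 0b->2.
aa: 1a undefined. 1a->0: no, ba/aaba meet in 2 with "a" left. 1a->1: ok.
ab: 1b undefined. 1b->0: no, ba/abba meet in 2 with "a" left. 1b->1: ok.
ba: 2a undefined. 2a->0: no, baaba/a meet in 1. 2a->1: no, ba/a meet in 1. 2a->2: no, baaba/bba meet in 2 with "ba" left. Open state 3: 2a->3.
bb: 2b undefined. 2b->0: no, bb/bbbb meet in 0. 2b->1: no, bb/bbbb meet in 1. 2b->2: no, b/bbbb meet in 2. 2b->3: ok.
baa: 3a undefined. 3a->0: ok.
bbb: 3b undefined. 3b->0: no, b/bbbb meet in 2. 3b->1: ok.
All examples now run through 4 states with every (state, symbol) defined. Accept strings end in {2,3}, Reject strings end in {0,1}; accept={2,3}.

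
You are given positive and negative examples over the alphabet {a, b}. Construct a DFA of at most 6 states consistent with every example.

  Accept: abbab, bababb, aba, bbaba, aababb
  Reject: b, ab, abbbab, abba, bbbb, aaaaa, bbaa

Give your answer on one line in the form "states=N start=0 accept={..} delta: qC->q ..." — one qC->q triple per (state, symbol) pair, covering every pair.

states=5 start=0 accept={2,3} delta: 0a->0 0b->1 1a->2 1b->3 2a->2 2b->1 3a->4 3b->0 4a->0 4b->2

Fold the examples into a partial DFA from state 0: repeatedly fix the first undefined (state, symbol) met by the shortest-then-alphabetical prefix, trying targets in increasing order and rejecting any under which an Accept and a Reject string meet in one state with the same remainder; add a state when all current targets are rejected. Accepting states are where Accept strings end.
a: 0a undefined. 0a->0: ok.
b: 0b undefined. 0b->0: no, abbab/b meet in 0. Open state 1: 0b->1.
ba: 1a undefined. 1a->0: no, aba/aaaaa meet in 0. 1a->1: no, aba/b meet in 1. Open state 2: 1a->2.
bb: 1b undefined. 1b->0: no, abbab/b meet in 1. 1b->1: no, abbab/abbbab meet in 2 with "b" left. 1b->2: no, aababb/bbbb meet in 2 with "bb" left. Open state 3: 1b->3.
bab: 2b undefined. 2b->0: no, aababb/b meet in 1. 2b->1: ok.
bba: 3a undefined. 3a->0: no, abbab/b meet in 1. 3a->1: no, aba/bbaa meet in 2. 3a->2: no, abbab/b meet in 1. 3a->3: no, bababb/abba meet in 3. Open state 4: 3a->4.
bbb: 3b undefined. 3b->0: ok.
bbaa: 4a undefined. 4a->0: ok.
bbab: 4b undefined. 4b->0: no, abbab/aaaaa meet in 0. 4b->1: no, abbab/b meet in 1. 4b->2: ok.
bbaba: 2a undefined. 2a->0: no, bbaba/aaaaa meet in 0. 2a->1: no, bbaba/b meet in 1. 2a->2: ok.
All examples now run through 5 states with every (state, symbol) defined. Accept strings end in {2,3}, Reject strings end in {0,1,4}; accept={2,3}.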